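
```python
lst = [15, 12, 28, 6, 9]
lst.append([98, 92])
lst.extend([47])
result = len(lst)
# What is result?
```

After line 1: lst = [15, 12, 28, 6, 9]
After line 2 (append adds [98, 92] as single element): lst = [15, 12, 28, 6, 9, [98, 92]]
After line 3 (extend unpacks [47], adds 47): lst = [15, 12, 28, 6, 9, [98, 92], 47]
After line 4: result = len(lst) = 7

7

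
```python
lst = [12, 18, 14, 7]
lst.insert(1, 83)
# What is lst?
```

[12, 83, 18, 14, 7]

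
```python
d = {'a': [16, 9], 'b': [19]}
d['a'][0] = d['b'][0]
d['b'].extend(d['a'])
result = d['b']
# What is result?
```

After line 1: d = {'a': [16, 9], 'b': [19]}
After line 2 (a[0] = b[0] = 19): d = {'a': [19, 9], 'b': [19]}
After line 3 (b.extend(a) appends [19, 9]): d = {'a': [19, 9], 'b': [19, 19, 9]}
After line 4: result = d['b'] = [19, 19, 9]

[19, 19, 9]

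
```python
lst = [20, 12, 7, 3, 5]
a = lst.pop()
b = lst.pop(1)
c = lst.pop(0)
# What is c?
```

After line 1: lst = [20, 12, 7, 3, 5]
After line 2 (pop() -> a = 5): lst = [20, 12, 7, 3]
After line 3 (pop(1) -> b = 12): lst = [20, 7, 3]
After line 4 (pop(0) -> c = 20): lst = [7, 3]

20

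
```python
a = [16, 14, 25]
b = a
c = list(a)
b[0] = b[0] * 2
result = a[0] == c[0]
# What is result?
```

After line 1: a = [16, 14, 25]
After line 2 (b = a, alias): a = [16, 14, 25], b = [16, 14, 25]
After line 3 (c = list(a) is a copy, new object): c = [16, 14, 25]
After line 4 (b[0] = 16 * 2 = 32; mutates shared a/b): a = b = [32, 14, 25], c = [16, 14, 25]
After line 5 (a[0] = 32, c[0] = 16; result = False)

False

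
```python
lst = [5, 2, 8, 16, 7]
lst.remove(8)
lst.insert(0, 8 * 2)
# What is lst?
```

After line 1: lst = [5, 2, 8, 16, 7]
After line 2 (remove first 8): lst = [5, 2, 16, 7]
After line 3 (insert 16 at index 0): lst = [16, 5, 2, 16, 7]

[16, 5, 2, 16, 7]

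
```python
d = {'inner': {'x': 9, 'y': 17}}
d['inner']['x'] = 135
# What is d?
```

After line 1: d = {'inner': {'x': 9, 'y': 17}}
After line 2 (inner x overwritten): d = {'inner': {'x': 135, 'y': 17}}

{'inner': {'x': 135, 'y': 17}}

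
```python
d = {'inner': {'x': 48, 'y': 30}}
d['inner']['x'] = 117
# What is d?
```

After line 1: d = {'inner': {'x': 48, 'y': 30}}
After line 2 (inner x overwritten): d = {'inner': {'x': 117, 'y': 30}}

{'inner': {'x': 117, 'y': 30}}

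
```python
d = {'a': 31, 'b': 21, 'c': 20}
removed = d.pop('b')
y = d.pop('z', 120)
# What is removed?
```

After line 1: d = {'a': 31, 'b': 21, 'c': 20}
After line 2 (pop 'b' returns 21): d = {'a': 31, 'c': 20}, removed = 21
After line 3 (pop 'z' missing, returns default 120): d = {'a': 31, 'c': 20}, y = 120

21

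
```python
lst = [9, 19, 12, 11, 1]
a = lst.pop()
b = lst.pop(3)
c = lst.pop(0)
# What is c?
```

After line 1: lst = [9, 19, 12, 11, 1]
After line 2 (pop() -> a = 1): lst = [9, 19, 12, 11]
After line 3 (pop(3) -> b = 11): lst = [9, 19, 12]
After line 4 (pop(0) -> c = 9): lst = [19, 12]

9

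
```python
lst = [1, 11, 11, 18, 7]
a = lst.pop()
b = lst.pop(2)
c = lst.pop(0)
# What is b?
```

After line 1: lst = [1, 11, 11, 18, 7]
After line 2 (pop() -> a = 7): lst = [1, 11, 11, 18]
After line 3 (pop(2) -> b = 11): lst = [1, 11, 18]
After line 4 (pop(0) -> c = 1): lst = [11, 18]

11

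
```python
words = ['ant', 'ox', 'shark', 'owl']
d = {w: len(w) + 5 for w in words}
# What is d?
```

{'ant': 8, 'ox': 7, 'shark': 10, 'owl': 8}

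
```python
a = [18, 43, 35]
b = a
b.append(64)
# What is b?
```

After line 1: a = [18, 43, 35]
After line 2 (b = a is an alias, same object): a = [18, 43, 35], b = [18, 43, 35]
After line 3 (b.append mutates the shared list): a = [18, 43, 35, 64], b = [18, 43, 35, 64]

[18, 43, 35, 64]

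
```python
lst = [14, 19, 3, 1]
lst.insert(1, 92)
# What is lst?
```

[14, 92, 19, 3, 1]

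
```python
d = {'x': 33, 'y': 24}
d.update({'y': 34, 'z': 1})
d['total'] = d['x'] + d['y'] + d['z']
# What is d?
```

After line 1: d = {'x': 33, 'y': 24}
After line 2 (y overwritten, z added): d = {'x': 33, 'y': 34, 'z': 1}
After line 3 (total = 33 + 34 + 1 = 68): d = {'x': 33, 'y': 34, 'z': 1, 'total': 68}

{'x': 33, 'y': 34, 'z': 1, 'total': 68}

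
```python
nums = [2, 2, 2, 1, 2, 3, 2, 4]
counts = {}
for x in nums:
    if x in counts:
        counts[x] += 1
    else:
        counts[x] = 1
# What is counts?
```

Initial: counts = {}, nums = [2, 2, 2, 1, 2, 3, 2, 4]
See 2: counts = {2: 1}
See 2: counts = {2: 2}
See 2: counts = {2: 3}
See 1: counts = {2: 3, 1: 1}
See 2: counts = {2: 4, 1: 1}
See 3: counts = {2: 4, 1: 1, 3: 1}
See 2: counts = {2: 5, 1: 1, 3: 1}
See 4: counts = {2: 5, 1: 1, 3: 1, 4: 1}

{2: 5, 1: 1, 3: 1, 4: 1}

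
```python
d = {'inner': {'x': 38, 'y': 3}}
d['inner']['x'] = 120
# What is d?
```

After line 1: d = {'inner': {'x': 38, 'y': 3}}
After line 2 (inner x overwritten): d = {'inner': {'x': 120, 'y': 3}}

{'inner': {'x': 120, 'y': 3}}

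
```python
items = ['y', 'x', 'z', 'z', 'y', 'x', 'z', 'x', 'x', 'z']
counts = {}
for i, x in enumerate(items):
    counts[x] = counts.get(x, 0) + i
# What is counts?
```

Initial: counts = {}, items = ['y', 'x', 'z', 'z', 'y', 'x', 'z', 'x', 'x', 'z']
i=0, x='y': counts = {'y': 0}
i=1, x='x': counts = {'y': 0, 'x': 1}
i=2, x='z': counts = {'y': 0, 'x': 1, 'z': 2}
i=3, x='z': counts = {'y': 0, 'x': 1, 'z': 5}
i=4, x='y': counts = {'y': 4, 'x': 1, 'z': 5}
i=5, x='x': counts = {'y': 4, 'x': 6, 'z': 5}
i=6, x='z': counts = {'y': 4, 'x': 6, 'z': 11}
i=7, x='x': counts = {'y': 4, 'x': 13, 'z': 11}
i=8, x='x': counts = {'y': 4, 'x': 21, 'z': 11}
i=9, x='z': counts = {'y': 4, 'x': 21, 'z': 20}

{'y': 4, 'x': 21, 'z': 20}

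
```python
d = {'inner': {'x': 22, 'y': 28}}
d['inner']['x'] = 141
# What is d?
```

After line 1: d = {'inner': {'x': 22, 'y': 28}}
After line 2 (inner x overwritten): d = {'inner': {'x': 141, 'y': 28}}

{'inner': {'x': 141, 'y': 28}}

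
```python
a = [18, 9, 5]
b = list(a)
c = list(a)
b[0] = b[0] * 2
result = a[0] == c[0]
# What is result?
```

After line 1: a = [18, 9, 5]
After line 2 (b = list(a), copy): a = [18, 9, 5], b = [18, 9, 5]
After line 3 (c = list(a) is a copy, new object): c = [18, 9, 5]
After line 4 (b[0] = 18 * 2 = 36; only b mutates (copy)): a = [18, 9, 5], b = [36, 9, 5], c = [18, 9, 5]
After line 5 (a[0] = 18, c[0] = 18; result = True)

True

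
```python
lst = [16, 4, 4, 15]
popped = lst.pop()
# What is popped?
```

15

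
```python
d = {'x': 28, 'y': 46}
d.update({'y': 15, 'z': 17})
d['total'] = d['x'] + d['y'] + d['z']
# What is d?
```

After line 1: d = {'x': 28, 'y': 46}
After line 2 (y overwritten, z added): d = {'x': 28, 'y': 15, 'z': 17}
After line 3 (total = 28 + 15 + 17 = 60): d = {'x': 28, 'y': 15, 'z': 17, 'total': 60}

{'x': 28, 'y': 15, 'z': 17, 'total': 60}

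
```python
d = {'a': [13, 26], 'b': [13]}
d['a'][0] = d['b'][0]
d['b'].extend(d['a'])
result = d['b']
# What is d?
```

After line 1: d = {'a': [13, 26], 'b': [13]}
After line 2 (a[0] = b[0] = 13): d = {'a': [13, 26], 'b': [13]}
After line 3 (b.extend(a) appends [13, 26]): d = {'a': [13, 26], 'b': [13, 13, 26]}
After line 4: result = d['b'] = [13, 13, 26]

{'a': [13, 26], 'b': [13, 13, 26]}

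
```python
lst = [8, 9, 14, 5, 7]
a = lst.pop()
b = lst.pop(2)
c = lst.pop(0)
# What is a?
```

After line 1: lst = [8, 9, 14, 5, 7]
After line 2 (pop() -> a = 7): lst = [8, 9, 14, 5]
After line 3 (pop(2) -> b = 14): lst = [8, 9, 5]
After line 4 (pop(0) -> c = 8): lst = [9, 5]

7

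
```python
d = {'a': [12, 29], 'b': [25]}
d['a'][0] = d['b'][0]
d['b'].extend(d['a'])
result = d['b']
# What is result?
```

After line 1: d = {'a': [12, 29], 'b': [25]}
After line 2 (a[0] = b[0] = 25): d = {'a': [25, 29], 'b': [25]}
After line 3 (b.extend(a) appends [25, 29]): d = {'a': [25, 29], 'b': [25, 25, 29]}
After line 4: result = d['b'] = [25, 25, 29]

[25, 25, 29]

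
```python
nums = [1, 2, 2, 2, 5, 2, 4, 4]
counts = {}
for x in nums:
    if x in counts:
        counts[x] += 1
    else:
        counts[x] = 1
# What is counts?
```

Initial: counts = {}, nums = [1, 2, 2, 2, 5, 2, 4, 4]
See 1: counts = {1: 1}
See 2: counts = {1: 1, 2: 1}
See 2: counts = {1: 1, 2: 2}
See 2: counts = {1: 1, 2: 3}
See 5: counts = {1: 1, 2: 3, 5: 1}
See 2: counts = {1: 1, 2: 4, 5: 1}
See 4: counts = {1: 1, 2: 4, 5: 1, 4: 1}
See 4: counts = {1: 1, 2: 4, 5: 1, 4: 2}

{1: 1, 2: 4, 5: 1, 4: 2}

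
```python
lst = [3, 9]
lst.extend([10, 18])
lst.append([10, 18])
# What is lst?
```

After line 1: lst = [3, 9]
After line 2 (extend unpacks [10, 18]): lst = [3, 9, 10, 18]
After line 3 (append adds [10, 18] as single element): lst = [3, 9, 10, 18, [10, 18]]

[3, 9, 10, 18, [10, 18]]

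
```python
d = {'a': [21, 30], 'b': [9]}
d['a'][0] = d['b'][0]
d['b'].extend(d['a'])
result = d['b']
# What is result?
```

After line 1: d = {'a': [21, 30], 'b': [9]}
After line 2 (a[0] = b[0] = 9): d = {'a': [9, 30], 'b': [9]}
After line 3 (b.extend(a) appends [9, 30]): d = {'a': [9, 30], 'b': [9, 9, 30]}
After line 4: result = d['b'] = [9, 9, 30]

[9, 9, 30]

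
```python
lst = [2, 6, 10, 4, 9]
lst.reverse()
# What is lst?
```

[9, 4, 10, 6, 2]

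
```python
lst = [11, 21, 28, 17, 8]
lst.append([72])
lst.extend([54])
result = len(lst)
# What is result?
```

After line 1: lst = [11, 21, 28, 17, 8]
After line 2 (append adds [72] as single element): lst = [11, 21, 28, 17, 8, [72]]
After line 3 (extend unpacks [54], adds 54): lst = [11, 21, 28, 17, 8, [72], 54]
After line 4: result = len(lst) = 7

7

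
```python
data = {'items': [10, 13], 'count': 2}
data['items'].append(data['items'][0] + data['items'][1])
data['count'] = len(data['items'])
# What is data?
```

After line 1: data = {'items': [10, 13], 'count': 2}
After line 2 (append 10 + 13 = 23): data = {'items': [10, 13, 23], 'count': 2}
After line 3 (count = len(items) = 3): data = {'items': [10, 13, 23], 'count': 3}

{'items': [10, 13, 23], 'count': 3}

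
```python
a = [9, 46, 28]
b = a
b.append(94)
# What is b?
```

After line 1: a = [9, 46, 28]
After line 2 (b = a is an alias, same object): a = [9, 46, 28], b = [9, 46, 28]
After line 3 (b.append mutates the shared list): a = [9, 46, 28, 94], b = [9, 46, 28, 94]

[9, 46, 28, 94]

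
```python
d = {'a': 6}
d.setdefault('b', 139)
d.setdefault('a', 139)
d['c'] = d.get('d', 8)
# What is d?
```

After line 1: d = {'a': 6}
After line 2 (setdefault adds 'b'=139): d = {'a': 6, 'b': 139}
After line 3 (setdefault 'a' no-op, already exists): d = {'a': 6, 'b': 139}
After line 4 (get('d', 8) returns default since 'd' not in d): d = {'a': 6, 'b': 139, 'c': 8}

{'a': 6, 'b': 139, 'c': 8}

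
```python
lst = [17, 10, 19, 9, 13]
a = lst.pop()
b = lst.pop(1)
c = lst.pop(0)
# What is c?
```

After line 1: lst = [17, 10, 19, 9, 13]
After line 2 (pop() -> a = 13): lst = [17, 10, 19, 9]
After line 3 (pop(1) -> b = 10): lst = [17, 19, 9]
After line 4 (pop(0) -> c = 17): lst = [19, 9]

17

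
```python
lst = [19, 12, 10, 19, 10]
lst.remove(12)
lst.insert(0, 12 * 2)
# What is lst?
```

After line 1: lst = [19, 12, 10, 19, 10]
After line 2 (remove first 12): lst = [19, 10, 19, 10]
After line 3 (insert 24 at index 0): lst = [24, 19, 10, 19, 10]

[24, 19, 10, 19, 10]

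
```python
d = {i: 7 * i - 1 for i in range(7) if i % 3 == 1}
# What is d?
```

{1: 6, 4: 27}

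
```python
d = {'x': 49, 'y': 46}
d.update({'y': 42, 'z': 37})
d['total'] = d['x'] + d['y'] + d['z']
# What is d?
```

After line 1: d = {'x': 49, 'y': 46}
After line 2 (y overwritten, z added): d = {'x': 49, 'y': 42, 'z': 37}
After line 3 (total = 49 + 42 + 37 = 128): d = {'x': 49, 'y': 42, 'z': 37, 'total': 128}

{'x': 49, 'y': 42, 'z': 37, 'total': 128}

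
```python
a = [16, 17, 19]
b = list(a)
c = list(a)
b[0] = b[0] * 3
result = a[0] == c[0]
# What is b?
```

After line 1: a = [16, 17, 19]
After line 2 (b = list(a), copy): a = [16, 17, 19], b = [16, 17, 19]
After line 3 (c = list(a) is a copy, new object): c = [16, 17, 19]
After line 4 (b[0] = 16 * 3 = 48; only b mutates (copy)): a = [16, 17, 19], b = [48, 17, 19], c = [16, 17, 19]
After line 5 (a[0] = 16, c[0] = 16; result = True)

[48, 17, 19]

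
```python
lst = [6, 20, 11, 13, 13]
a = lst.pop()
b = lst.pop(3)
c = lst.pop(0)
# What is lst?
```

After line 1: lst = [6, 20, 11, 13, 13]
After line 2 (pop() -> a = 13): lst = [6, 20, 11, 13]
After line 3 (pop(3) -> b = 13): lst = [6, 20, 11]
After line 4 (pop(0) -> c = 6): lst = [20, 11]

[20, 11]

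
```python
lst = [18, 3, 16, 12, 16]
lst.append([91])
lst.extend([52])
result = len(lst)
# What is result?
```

After line 1: lst = [18, 3, 16, 12, 16]
After line 2 (append adds [91] as single element): lst = [18, 3, 16, 12, 16, [91]]
After line 3 (extend unpacks [52], adds 52): lst = [18, 3, 16, 12, 16, [91], 52]
After line 4: result = len(lst) = 7

7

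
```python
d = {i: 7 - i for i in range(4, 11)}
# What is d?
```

{4: 3, 5: 2, 6: 1, 7: 0, 8: -1, 9: -2, 10: -3}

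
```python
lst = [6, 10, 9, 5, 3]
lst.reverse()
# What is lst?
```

[3, 5, 9, 10, 6]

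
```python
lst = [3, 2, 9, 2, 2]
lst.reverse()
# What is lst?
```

[2, 2, 9, 2, 3]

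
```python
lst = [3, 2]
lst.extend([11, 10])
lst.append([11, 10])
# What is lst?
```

After line 1: lst = [3, 2]
After line 2 (extend unpacks [11, 10]): lst = [3, 2, 11, 10]
After line 3 (append adds [11, 10] as single element): lst = [3, 2, 11, 10, [11, 10]]

[3, 2, 11, 10, [11, 10]]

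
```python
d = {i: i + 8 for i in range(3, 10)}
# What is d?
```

{3: 11, 4: 12, 5: 13, 6: 14, 7: 15, 8: 16, 9: 17}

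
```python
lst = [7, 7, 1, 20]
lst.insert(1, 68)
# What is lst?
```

[7, 68, 7, 1, 20]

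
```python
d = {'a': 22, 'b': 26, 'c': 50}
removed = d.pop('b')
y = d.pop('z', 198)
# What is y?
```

After line 1: d = {'a': 22, 'b': 26, 'c': 50}
After line 2 (pop 'b' returns 26): d = {'a': 22, 'c': 50}, removed = 26
After line 3 (pop 'z' missing, returns default 198): d = {'a': 22, 'c': 50}, y = 198

198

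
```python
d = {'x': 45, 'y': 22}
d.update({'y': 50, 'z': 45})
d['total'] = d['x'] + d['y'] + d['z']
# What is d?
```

After line 1: d = {'x': 45, 'y': 22}
After line 2 (y overwritten, z added): d = {'x': 45, 'y': 50, 'z': 45}
After line 3 (total = 45 + 50 + 45 = 140): d = {'x': 45, 'y': 50, 'z': 45, 'total': 140}

{'x': 45, 'y': 50, 'z': 45, 'total': 140}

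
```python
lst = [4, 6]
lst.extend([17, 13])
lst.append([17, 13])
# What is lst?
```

After line 1: lst = [4, 6]
After line 2 (extend unpacks [17, 13]): lst = [4, 6, 17, 13]
After line 3 (append adds [17, 13] as single element): lst = [4, 6, 17, 13, [17, 13]]

[4, 6, 17, 13, [17, 13]]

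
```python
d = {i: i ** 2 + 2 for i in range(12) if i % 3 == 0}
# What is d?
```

{0: 2, 3: 11, 6: 38, 9: 83}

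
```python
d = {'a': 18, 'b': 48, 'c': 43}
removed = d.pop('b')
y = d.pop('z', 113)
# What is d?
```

After line 1: d = {'a': 18, 'b': 48, 'c': 43}
After line 2 (pop 'b' returns 48): d = {'a': 18, 'c': 43}, removed = 48
After line 3 (pop 'z' missing, returns default 113): d = {'a': 18, 'c': 43}, y = 113

{'a': 18, 'c': 43}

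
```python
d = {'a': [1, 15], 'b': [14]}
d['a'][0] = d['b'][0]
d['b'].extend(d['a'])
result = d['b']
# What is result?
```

After line 1: d = {'a': [1, 15], 'b': [14]}
After line 2 (a[0] = b[0] = 14): d = {'a': [14, 15], 'b': [14]}
After line 3 (b.extend(a) appends [14, 15]): d = {'a': [14, 15], 'b': [14, 14, 15]}
After line 4: result = d['b'] = [14, 14, 15]

[14, 14, 15]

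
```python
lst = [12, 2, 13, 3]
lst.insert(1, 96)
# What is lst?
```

[12, 96, 2, 13, 3]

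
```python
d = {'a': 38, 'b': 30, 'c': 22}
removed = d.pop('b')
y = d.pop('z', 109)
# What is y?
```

After line 1: d = {'a': 38, 'b': 30, 'c': 22}
After line 2 (pop 'b' returns 30): d = {'a': 38, 'c': 22}, removed = 30
After line 3 (pop 'z' missing, returns default 109): d = {'a': 38, 'c': 22}, y = 109

109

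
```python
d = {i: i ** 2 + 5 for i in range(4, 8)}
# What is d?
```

{4: 21, 5: 30, 6: 41, 7: 54}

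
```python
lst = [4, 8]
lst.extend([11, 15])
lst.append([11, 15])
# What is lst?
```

After line 1: lst = [4, 8]
After line 2 (extend unpacks [11, 15]): lst = [4, 8, 11, 15]
After line 3 (append adds [11, 15] as single element): lst = [4, 8, 11, 15, [11, 15]]

[4, 8, 11, 15, [11, 15]]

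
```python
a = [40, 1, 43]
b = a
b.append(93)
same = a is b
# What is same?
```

After line 1: a = [40, 1, 43]
After line 2 (b = a is an alias, same object): a = [40, 1, 43], b = [40, 1, 43]
After line 3 (b.append mutates the shared list): a = [40, 1, 43, 93], b = [40, 1, 43, 93]
After line 4 (same = a is b; same object -> True): same = True

True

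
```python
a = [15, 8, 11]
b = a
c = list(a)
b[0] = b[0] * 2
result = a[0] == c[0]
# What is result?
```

After line 1: a = [15, 8, 11]
After line 2 (b = a, alias): a = [15, 8, 11], b = [15, 8, 11]
After line 3 (c = list(a) is a copy, new object): c = [15, 8, 11]
After line 4 (b[0] = 15 * 2 = 30; mutates shared a/b): a = b = [30, 8, 11], c = [15, 8, 11]
After line 5 (a[0] = 30, c[0] = 15; result = False)

False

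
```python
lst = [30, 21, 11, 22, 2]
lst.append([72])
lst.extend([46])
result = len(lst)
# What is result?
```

After line 1: lst = [30, 21, 11, 22, 2]
After line 2 (append adds [72] as single element): lst = [30, 21, 11, 22, 2, [72]]
After line 3 (extend unpacks [46], adds 46): lst = [30, 21, 11, 22, 2, [72], 46]
After line 4: result = len(lst) = 7

7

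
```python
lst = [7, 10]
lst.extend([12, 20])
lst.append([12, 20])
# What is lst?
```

After line 1: lst = [7, 10]
After line 2 (extend unpacks [12, 20]): lst = [7, 10, 12, 20]
After line 3 (append adds [12, 20] as single element): lst = [7, 10, 12, 20, [12, 20]]

[7, 10, 12, 20, [12, 20]]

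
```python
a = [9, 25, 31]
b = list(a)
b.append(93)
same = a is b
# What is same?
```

After line 1: a = [9, 25, 31]
After line 2 (b = list(a) is a shallow copy, new object): a = [9, 25, 31], b = [9, 25, 31]
After line 3 (append only mutates b): a = [9, 25, 31], b = [9, 25, 31, 93]
After line 4 (same = a is b; different objects -> False): same = False

False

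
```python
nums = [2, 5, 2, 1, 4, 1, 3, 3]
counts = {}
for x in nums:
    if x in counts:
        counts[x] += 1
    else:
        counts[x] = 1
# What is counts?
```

Initial: counts = {}, nums = [2, 5, 2, 1, 4, 1, 3, 3]
See 2: counts = {2: 1}
See 5: counts = {2: 1, 5: 1}
See 2: counts = {2: 2, 5: 1}
See 1: counts = {2: 2, 5: 1, 1: 1}
See 4: counts = {2: 2, 5: 1, 1: 1, 4: 1}
See 1: counts = {2: 2, 5: 1, 1: 2, 4: 1}
See 3: counts = {2: 2, 5: 1, 1: 2, 4: 1, 3: 1}
See 3: counts = {2: 2, 5: 1, 1: 2, 4: 1, 3: 2}

{2: 2, 5: 1, 1: 2, 4: 1, 3: 2}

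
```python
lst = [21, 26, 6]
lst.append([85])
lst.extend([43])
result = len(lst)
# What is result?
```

After line 1: lst = [21, 26, 6]
After line 2 (append adds [85] as single element): lst = [21, 26, 6, [85]]
After line 3 (extend unpacks [43], adds 43): lst = [21, 26, 6, [85], 43]
After line 4: result = len(lst) = 5

5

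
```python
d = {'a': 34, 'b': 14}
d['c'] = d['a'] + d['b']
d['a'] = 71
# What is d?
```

After line 1: d = {'a': 34, 'b': 14}
After line 2 (d['c'] = 34 + 14): d = {'a': 34, 'b': 14, 'c': 48}
After line 3: d = {'a': 71, 'b': 14, 'c': 48}

{'a': 71, 'b': 14, 'c': 48}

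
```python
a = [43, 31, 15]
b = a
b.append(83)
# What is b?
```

After line 1: a = [43, 31, 15]
After line 2 (b = a is an alias, same object): a = [43, 31, 15], b = [43, 31, 15]
After line 3 (b.append mutates the shared list): a = [43, 31, 15, 83], b = [43, 31, 15, 83]

[43, 31, 15, 83]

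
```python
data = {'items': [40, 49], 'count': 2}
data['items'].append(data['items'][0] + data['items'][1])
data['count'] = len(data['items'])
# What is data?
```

After line 1: data = {'items': [40, 49], 'count': 2}
After line 2 (append 40 + 49 = 89): data = {'items': [40, 49, 89], 'count': 2}
After line 3 (count = len(items) = 3): data = {'items': [40, 49, 89], 'count': 3}

{'items': [40, 49, 89], 'count': 3}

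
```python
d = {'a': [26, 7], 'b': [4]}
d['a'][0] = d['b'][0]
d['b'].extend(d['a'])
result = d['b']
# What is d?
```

After line 1: d = {'a': [26, 7], 'b': [4]}
After line 2 (a[0] = b[0] = 4): d = {'a': [4, 7], 'b': [4]}
After line 3 (b.extend(a) appends [4, 7]): d = {'a': [4, 7], 'b': [4, 4, 7]}
After line 4: result = d['b'] = [4, 4, 7]

{'a': [4, 7], 'b': [4, 4, 7]}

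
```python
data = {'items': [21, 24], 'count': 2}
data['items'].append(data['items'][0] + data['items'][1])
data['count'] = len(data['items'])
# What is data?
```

After line 1: data = {'items': [21, 24], 'count': 2}
After line 2 (append 21 + 24 = 45): data = {'items': [21, 24, 45], 'count': 2}
After line 3 (count = len(items) = 3): data = {'items': [21, 24, 45], 'count': 3}

{'items': [21, 24, 45], 'count': 3}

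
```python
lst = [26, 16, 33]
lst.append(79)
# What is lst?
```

[26, 16, 33, 79]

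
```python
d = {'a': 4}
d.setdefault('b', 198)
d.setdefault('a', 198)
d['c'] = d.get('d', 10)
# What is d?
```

After line 1: d = {'a': 4}
After line 2 (setdefault adds 'b'=198): d = {'a': 4, 'b': 198}
After line 3 (setdefault 'a' no-op, already exists): d = {'a': 4, 'b': 198}
After line 4 (get('d', 10) returns default since 'd' not in d): d = {'a': 4, 'b': 198, 'c': 10}

{'a': 4, 'b': 198, 'c': 10}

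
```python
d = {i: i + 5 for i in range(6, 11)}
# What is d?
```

{6: 11, 7: 12, 8: 13, 9: 14, 10: 15}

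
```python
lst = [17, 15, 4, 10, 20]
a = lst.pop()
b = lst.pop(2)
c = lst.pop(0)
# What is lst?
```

After line 1: lst = [17, 15, 4, 10, 20]
After line 2 (pop() -> a = 20): lst = [17, 15, 4, 10]
After line 3 (pop(2) -> b = 4): lst = [17, 15, 10]
After line 4 (pop(0) -> c = 17): lst = [15, 10]

[15, 10]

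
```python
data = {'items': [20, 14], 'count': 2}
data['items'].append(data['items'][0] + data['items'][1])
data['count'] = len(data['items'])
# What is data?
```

After line 1: data = {'items': [20, 14], 'count': 2}
After line 2 (append 20 + 14 = 34): data = {'items': [20, 14, 34], 'count': 2}
After line 3 (count = len(items) = 3): data = {'items': [20, 14, 34], 'count': 3}

{'items': [20, 14, 34], 'count': 3}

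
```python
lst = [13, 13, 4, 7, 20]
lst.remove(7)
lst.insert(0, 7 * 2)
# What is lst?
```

After line 1: lst = [13, 13, 4, 7, 20]
After line 2 (remove first 7): lst = [13, 13, 4, 20]
After line 3 (insert 14 at index 0): lst = [14, 13, 13, 4, 20]

[14, 13, 13, 4, 20]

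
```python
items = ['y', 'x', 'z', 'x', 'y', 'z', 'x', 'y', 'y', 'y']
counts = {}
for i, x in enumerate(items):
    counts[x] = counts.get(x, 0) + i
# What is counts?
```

Initial: counts = {}, items = ['y', 'x', 'z', 'x', 'y', 'z', 'x', 'y', 'y', 'y']
i=0, x='y': counts = {'y': 0}
i=1, x='x': counts = {'y': 0, 'x': 1}
i=2, x='z': counts = {'y': 0, 'x': 1, 'z': 2}
i=3, x='x': counts = {'y': 0, 'x': 4, 'z': 2}
i=4, x='y': counts = {'y': 4, 'x': 4, 'z': 2}
i=5, x='z': counts = {'y': 4, 'x': 4, 'z': 7}
i=6, x='x': counts = {'y': 4, 'x': 10, 'z': 7}
i=7, x='y': counts = {'y': 11, 'x': 10, 'z': 7}
i=8, x='y': counts = {'y': 19, 'x': 10, 'z': 7}
i=9, x='y': counts = {'y': 28, 'x': 10, 'z': 7}

{'y': 28, 'x': 10, 'z': 7}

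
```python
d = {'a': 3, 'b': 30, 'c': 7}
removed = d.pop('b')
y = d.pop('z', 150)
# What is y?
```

After line 1: d = {'a': 3, 'b': 30, 'c': 7}
After line 2 (pop 'b' returns 30): d = {'a': 3, 'c': 7}, removed = 30
After line 3 (pop 'z' missing, returns default 150): d = {'a': 3, 'c': 7}, y = 150

150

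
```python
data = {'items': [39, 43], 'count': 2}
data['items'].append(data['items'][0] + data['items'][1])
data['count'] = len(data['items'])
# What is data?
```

After line 1: data = {'items': [39, 43], 'count': 2}
After line 2 (append 39 + 43 = 82): data = {'items': [39, 43, 82], 'count': 2}
After line 3 (count = len(items) = 3): data = {'items': [39, 43, 82], 'count': 3}

{'items': [39, 43, 82], 'count': 3}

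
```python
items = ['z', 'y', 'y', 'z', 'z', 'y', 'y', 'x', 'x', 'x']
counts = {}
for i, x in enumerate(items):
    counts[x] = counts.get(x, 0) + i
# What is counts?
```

Initial: counts = {}, items = ['z', 'y', 'y', 'z', 'z', 'y', 'y', 'x', 'x', 'x']
i=0, x='z': counts = {'z': 0}
i=1, x='y': counts = {'z': 0, 'y': 1}
i=2, x='y': counts = {'z': 0, 'y': 3}
i=3, x='z': counts = {'z': 3, 'y': 3}
i=4, x='z': counts = {'z': 7, 'y': 3}
i=5, x='y': counts = {'z': 7, 'y': 8}
i=6, x='y': counts = {'z': 7, 'y': 14}
i=7, x='x': counts = {'z': 7, 'y': 14, 'x': 7}
i=8, x='x': counts = {'z': 7, 'y': 14, 'x': 15}
i=9, x='x': counts = {'z': 7, 'y': 14, 'x': 24}

{'z': 7, 'y': 14, 'x': 24}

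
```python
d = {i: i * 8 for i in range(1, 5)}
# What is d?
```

{1: 8, 2: 16, 3: 24, 4: 32}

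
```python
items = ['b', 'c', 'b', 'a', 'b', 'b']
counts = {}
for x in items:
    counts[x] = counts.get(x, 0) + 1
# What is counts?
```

Initial: counts = {}, items = ['b', 'c', 'b', 'a', 'b', 'b']
See 'b': counts = {'b': 1}
See 'c': counts = {'b': 1, 'c': 1}
See 'b': counts = {'b': 2, 'c': 1}
See 'a': counts = {'b': 2, 'c': 1, 'a': 1}
See 'b': counts = {'b': 3, 'c': 1, 'a': 1}
See 'b': counts = {'b': 4, 'c': 1, 'a': 1}

{'b': 4, 'c': 1, 'a': 1}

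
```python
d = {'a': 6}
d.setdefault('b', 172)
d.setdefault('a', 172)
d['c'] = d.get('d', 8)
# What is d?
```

After line 1: d = {'a': 6}
After line 2 (setdefault adds 'b'=172): d = {'a': 6, 'b': 172}
After line 3 (setdefault 'a' no-op, already exists): d = {'a': 6, 'b': 172}
After line 4 (get('d', 8) returns default since 'd' not in d): d = {'a': 6, 'b': 172, 'c': 8}

{'a': 6, 'b': 172, 'c': 8}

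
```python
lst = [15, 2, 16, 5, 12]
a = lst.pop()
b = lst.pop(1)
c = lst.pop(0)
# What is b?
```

After line 1: lst = [15, 2, 16, 5, 12]
After line 2 (pop() -> a = 12): lst = [15, 2, 16, 5]
After line 3 (pop(1) -> b = 2): lst = [15, 16, 5]
After line 4 (pop(0) -> c = 15): lst = [16, 5]

2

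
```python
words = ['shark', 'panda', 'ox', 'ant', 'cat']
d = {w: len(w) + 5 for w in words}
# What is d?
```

{'shark': 10, 'panda': 10, 'ox': 7, 'ant': 8, 'cat': 8}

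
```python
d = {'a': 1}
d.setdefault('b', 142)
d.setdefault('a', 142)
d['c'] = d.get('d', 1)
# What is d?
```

After line 1: d = {'a': 1}
After line 2 (setdefault adds 'b'=142): d = {'a': 1, 'b': 142}
After line 3 (setdefault 'a' no-op, already exists): d = {'a': 1, 'b': 142}
After line 4 (get('d', 1) returns default since 'd' not in d): d = {'a': 1, 'b': 142, 'c': 1}

{'a': 1, 'b': 142, 'c': 1}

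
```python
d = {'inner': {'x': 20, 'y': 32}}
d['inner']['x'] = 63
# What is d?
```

After line 1: d = {'inner': {'x': 20, 'y': 32}}
After line 2 (inner x overwritten): d = {'inner': {'x': 63, 'y': 32}}

{'inner': {'x': 63, 'y': 32}}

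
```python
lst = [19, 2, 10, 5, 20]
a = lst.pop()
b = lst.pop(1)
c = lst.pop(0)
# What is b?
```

After line 1: lst = [19, 2, 10, 5, 20]
After line 2 (pop() -> a = 20): lst = [19, 2, 10, 5]
After line 3 (pop(1) -> b = 2): lst = [19, 10, 5]
After line 4 (pop(0) -> c = 19): lst = [10, 5]

2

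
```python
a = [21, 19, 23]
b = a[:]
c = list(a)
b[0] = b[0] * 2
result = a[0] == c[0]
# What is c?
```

After line 1: a = [21, 19, 23]
After line 2 (b = a[:], copy): a = [21, 19, 23], b = [21, 19, 23]
After line 3 (c = list(a) is a copy, new object): c = [21, 19, 23]
After line 4 (b[0] = 21 * 2 = 42; only b mutates (copy)): a = [21, 19, 23], b = [42, 19, 23], c = [21, 19, 23]
After line 5 (a[0] = 21, c[0] = 21; result = True)

[21, 19, 23]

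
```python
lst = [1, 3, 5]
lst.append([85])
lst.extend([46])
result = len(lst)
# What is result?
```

After line 1: lst = [1, 3, 5]
After line 2 (append adds [85] as single element): lst = [1, 3, 5, [85]]
After line 3 (extend unpacks [46], adds 46): lst = [1, 3, 5, [85], 46]
After line 4: result = len(lst) = 5

5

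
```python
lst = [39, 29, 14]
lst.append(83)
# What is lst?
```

[39, 29, 14, 83]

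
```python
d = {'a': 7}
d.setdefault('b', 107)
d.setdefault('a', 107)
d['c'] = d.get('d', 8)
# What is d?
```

After line 1: d = {'a': 7}
After line 2 (setdefault adds 'b'=107): d = {'a': 7, 'b': 107}
After line 3 (setdefault 'a' no-op, already exists): d = {'a': 7, 'b': 107}
After line 4 (get('d', 8) returns default since 'd' not in d): d = {'a': 7, 'b': 107, 'c': 8}

{'a': 7, 'b': 107, 'c': 8}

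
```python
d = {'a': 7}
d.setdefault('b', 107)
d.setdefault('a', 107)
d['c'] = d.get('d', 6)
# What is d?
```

After line 1: d = {'a': 7}
After line 2 (setdefault adds 'b'=107): d = {'a': 7, 'b': 107}
After line 3 (setdefault 'a' no-op, already exists): d = {'a': 7, 'b': 107}
After line 4 (get('d', 6) returns default since 'd' not in d): d = {'a': 7, 'b': 107, 'c': 6}

{'a': 7, 'b': 107, 'c': 6}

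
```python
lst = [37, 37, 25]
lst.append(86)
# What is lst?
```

[37, 37, 25, 86]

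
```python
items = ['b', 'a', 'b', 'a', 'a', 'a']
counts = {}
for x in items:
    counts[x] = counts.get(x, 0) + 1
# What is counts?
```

Initial: counts = {}, items = ['b', 'a', 'b', 'a', 'a', 'a']
See 'b': counts = {'b': 1}
See 'a': counts = {'b': 1, 'a': 1}
See 'b': counts = {'b': 2, 'a': 1}
See 'a': counts = {'b': 2, 'a': 2}
See 'a': counts = {'b': 2, 'a': 3}
See 'a': counts = {'b': 2, 'a': 4}

{'b': 2, 'a': 4}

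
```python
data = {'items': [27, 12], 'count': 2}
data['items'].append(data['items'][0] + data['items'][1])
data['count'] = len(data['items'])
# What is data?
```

After line 1: data = {'items': [27, 12], 'count': 2}
After line 2 (append 27 + 12 = 39): data = {'items': [27, 12, 39], 'count': 2}
After line 3 (count = len(items) = 3): data = {'items': [27, 12, 39], 'count': 3}

{'items': [27, 12, 39], 'count': 3}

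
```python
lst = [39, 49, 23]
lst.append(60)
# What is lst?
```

[39, 49, 23, 60]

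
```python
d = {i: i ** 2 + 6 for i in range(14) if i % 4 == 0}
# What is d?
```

{0: 6, 4: 22, 8: 70, 12: 150}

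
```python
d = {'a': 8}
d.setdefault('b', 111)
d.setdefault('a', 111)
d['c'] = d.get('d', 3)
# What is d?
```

After line 1: d = {'a': 8}
After line 2 (setdefault adds 'b'=111): d = {'a': 8, 'b': 111}
After line 3 (setdefault 'a' no-op, already exists): d = {'a': 8, 'b': 111}
After line 4 (get('d', 3) returns default since 'd' not in d): d = {'a': 8, 'b': 111, 'c': 3}

{'a': 8, 'b': 111, 'c': 3}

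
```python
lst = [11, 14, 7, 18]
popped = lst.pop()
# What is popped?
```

18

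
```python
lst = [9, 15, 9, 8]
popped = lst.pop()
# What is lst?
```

[9, 15, 9]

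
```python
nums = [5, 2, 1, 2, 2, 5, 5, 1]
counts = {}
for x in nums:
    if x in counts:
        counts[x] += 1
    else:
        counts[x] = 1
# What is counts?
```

Initial: counts = {}, nums = [5, 2, 1, 2, 2, 5, 5, 1]
See 5: counts = {5: 1}
See 2: counts = {5: 1, 2: 1}
See 1: counts = {5: 1, 2: 1, 1: 1}
See 2: counts = {5: 1, 2: 2, 1: 1}
See 2: counts = {5: 1, 2: 3, 1: 1}
See 5: counts = {5: 2, 2: 3, 1: 1}
See 5: counts = {5: 3, 2: 3, 1: 1}
See 1: counts = {5: 3, 2: 3, 1: 2}

{5: 3, 2: 3, 1: 2}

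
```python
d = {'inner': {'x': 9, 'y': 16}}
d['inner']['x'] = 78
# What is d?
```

After line 1: d = {'inner': {'x': 9, 'y': 16}}
After line 2 (inner x overwritten): d = {'inner': {'x': 78, 'y': 16}}

{'inner': {'x': 78, 'y': 16}}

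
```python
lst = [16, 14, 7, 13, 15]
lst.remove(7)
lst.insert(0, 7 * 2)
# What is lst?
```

After line 1: lst = [16, 14, 7, 13, 15]
After line 2 (remove first 7): lst = [16, 14, 13, 15]
After line 3 (insert 14 at index 0): lst = [14, 16, 14, 13, 15]

[14, 16, 14, 13, 15]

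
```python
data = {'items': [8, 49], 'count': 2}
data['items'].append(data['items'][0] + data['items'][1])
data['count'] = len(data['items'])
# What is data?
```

After line 1: data = {'items': [8, 49], 'count': 2}
After line 2 (append 8 + 49 = 57): data = {'items': [8, 49, 57], 'count': 2}
After line 3 (count = len(items) = 3): data = {'items': [8, 49, 57], 'count': 3}

{'items': [8, 49, 57], 'count': 3}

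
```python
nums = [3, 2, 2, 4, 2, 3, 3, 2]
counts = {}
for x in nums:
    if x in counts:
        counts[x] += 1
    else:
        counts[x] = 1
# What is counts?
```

Initial: counts = {}, nums = [3, 2, 2, 4, 2, 3, 3, 2]
See 3: counts = {3: 1}
See 2: counts = {3: 1, 2: 1}
See 2: counts = {3: 1, 2: 2}
See 4: counts = {3: 1, 2: 2, 4: 1}
See 2: counts = {3: 1, 2: 3, 4: 1}
See 3: counts = {3: 2, 2: 3, 4: 1}
See 3: counts = {3: 3, 2: 3, 4: 1}
See 2: counts = {3: 3, 2: 4, 4: 1}

{3: 3, 2: 4, 4: 1}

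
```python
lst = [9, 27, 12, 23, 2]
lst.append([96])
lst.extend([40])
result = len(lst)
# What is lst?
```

After line 1: lst = [9, 27, 12, 23, 2]
After line 2 (append adds [96] as single element): lst = [9, 27, 12, 23, 2, [96]]
After line 3 (extend unpacks [40], adds 40): lst = [9, 27, 12, 23, 2, [96], 40]
After line 4: result = len(lst) = 7

[9, 27, 12, 23, 2, [96], 40]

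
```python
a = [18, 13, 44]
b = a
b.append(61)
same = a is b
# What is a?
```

After line 1: a = [18, 13, 44]
After line 2 (b = a is an alias, same object): a = [18, 13, 44], b = [18, 13, 44]
After line 3 (b.append mutates the shared list): a = [18, 13, 44, 61], b = [18, 13, 44, 61]
After line 4 (same = a is b; same object -> True): same = True

[18, 13, 44, 61]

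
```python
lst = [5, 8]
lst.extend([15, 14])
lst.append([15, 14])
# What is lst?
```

After line 1: lst = [5, 8]
After line 2 (extend unpacks [15, 14]): lst = [5, 8, 15, 14]
After line 3 (append adds [15, 14] as single element): lst = [5, 8, 15, 14, [15, 14]]

[5, 8, 15, 14, [15, 14]]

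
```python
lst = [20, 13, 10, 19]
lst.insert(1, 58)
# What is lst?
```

[20, 58, 13, 10, 19]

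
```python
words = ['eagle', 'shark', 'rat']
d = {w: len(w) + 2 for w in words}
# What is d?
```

{'eagle': 7, 'shark': 7, 'rat': 5}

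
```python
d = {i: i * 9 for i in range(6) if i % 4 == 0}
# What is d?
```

{0: 0, 4: 36}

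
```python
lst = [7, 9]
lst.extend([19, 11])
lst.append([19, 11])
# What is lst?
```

After line 1: lst = [7, 9]
After line 2 (extend unpacks [19, 11]): lst = [7, 9, 19, 11]
After line 3 (append adds [19, 11] as single element): lst = [7, 9, 19, 11, [19, 11]]

[7, 9, 19, 11, [19, 11]]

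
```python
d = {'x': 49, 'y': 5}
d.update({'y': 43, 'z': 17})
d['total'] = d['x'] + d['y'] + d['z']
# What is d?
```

After line 1: d = {'x': 49, 'y': 5}
After line 2 (y overwritten, z added): d = {'x': 49, 'y': 43, 'z': 17}
After line 3 (total = 49 + 43 + 17 = 109): d = {'x': 49, 'y': 43, 'z': 17, 'total': 109}

{'x': 49, 'y': 43, 'z': 17, 'total': 109}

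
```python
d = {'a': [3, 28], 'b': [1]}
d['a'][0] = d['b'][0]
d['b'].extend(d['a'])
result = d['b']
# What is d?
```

After line 1: d = {'a': [3, 28], 'b': [1]}
After line 2 (a[0] = b[0] = 1): d = {'a': [1, 28], 'b': [1]}
After line 3 (b.extend(a) appends [1, 28]): d = {'a': [1, 28], 'b': [1, 1, 28]}
After line 4: result = d['b'] = [1, 1, 28]

{'a': [1, 28], 'b': [1, 1, 28]}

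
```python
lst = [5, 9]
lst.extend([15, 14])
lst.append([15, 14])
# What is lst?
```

After line 1: lst = [5, 9]
After line 2 (extend unpacks [15, 14]): lst = [5, 9, 15, 14]
After line 3 (append adds [15, 14] as single element): lst = [5, 9, 15, 14, [15, 14]]

[5, 9, 15, 14, [15, 14]]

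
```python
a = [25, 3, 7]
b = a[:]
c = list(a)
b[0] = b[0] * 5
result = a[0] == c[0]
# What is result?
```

After line 1: a = [25, 3, 7]
After line 2 (b = a[:], copy): a = [25, 3, 7], b = [25, 3, 7]
After line 3 (c = list(a) is a copy, new object): c = [25, 3, 7]
After line 4 (b[0] = 25 * 5 = 125; only b mutates (copy)): a = [25, 3, 7], b = [125, 3, 7], c = [25, 3, 7]
After line 5 (a[0] = 25, c[0] = 25; result = True)

True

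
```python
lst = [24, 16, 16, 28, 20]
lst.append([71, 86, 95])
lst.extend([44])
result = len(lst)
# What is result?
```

After line 1: lst = [24, 16, 16, 28, 20]
After line 2 (append adds [71, 86, 95] as single element): lst = [24, 16, 16, 28, 20, [71, 86, 95]]
After line 3 (extend unpacks [44], adds 44): lst = [24, 16, 16, 28, 20, [71, 86, 95], 44]
After line 4: result = len(lst) = 7

7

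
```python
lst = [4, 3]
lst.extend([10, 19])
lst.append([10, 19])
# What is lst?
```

After line 1: lst = [4, 3]
After line 2 (extend unpacks [10, 19]): lst = [4, 3, 10, 19]
After line 3 (append adds [10, 19] as single element): lst = [4, 3, 10, 19, [10, 19]]

[4, 3, 10, 19, [10, 19]]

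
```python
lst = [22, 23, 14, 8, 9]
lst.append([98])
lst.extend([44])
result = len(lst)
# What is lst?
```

After line 1: lst = [22, 23, 14, 8, 9]
After line 2 (append adds [98] as single element): lst = [22, 23, 14, 8, 9, [98]]
After line 3 (extend unpacks [44], adds 44): lst = [22, 23, 14, 8, 9, [98], 44]
After line 4: result = len(lst) = 7

[22, 23, 14, 8, 9, [98], 44]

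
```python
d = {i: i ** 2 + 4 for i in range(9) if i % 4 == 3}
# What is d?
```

{3: 13, 7: 53}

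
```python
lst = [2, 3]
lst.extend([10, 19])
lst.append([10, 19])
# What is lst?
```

After line 1: lst = [2, 3]
After line 2 (extend unpacks [10, 19]): lst = [2, 3, 10, 19]
After line 3 (append adds [10, 19] as single element): lst = [2, 3, 10, 19, [10, 19]]

[2, 3, 10, 19, [10, 19]]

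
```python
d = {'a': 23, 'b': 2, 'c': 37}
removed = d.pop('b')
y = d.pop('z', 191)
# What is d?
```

After line 1: d = {'a': 23, 'b': 2, 'c': 37}
After line 2 (pop 'b' returns 2): d = {'a': 23, 'c': 37}, removed = 2
After line 3 (pop 'z' missing, returns default 191): d = {'a': 23, 'c': 37}, y = 191

{'a': 23, 'c': 37}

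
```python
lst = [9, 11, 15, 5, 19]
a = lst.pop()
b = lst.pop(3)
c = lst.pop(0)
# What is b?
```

After line 1: lst = [9, 11, 15, 5, 19]
After line 2 (pop() -> a = 19): lst = [9, 11, 15, 5]
After line 3 (pop(3) -> b = 5): lst = [9, 11, 15]
After line 4 (pop(0) -> c = 9): lst = [11, 15]

5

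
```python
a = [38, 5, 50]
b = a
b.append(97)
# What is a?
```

After line 1: a = [38, 5, 50]
After line 2 (b = a is an alias, same object): a = [38, 5, 50], b = [38, 5, 50]
After line 3 (b.append mutates the shared list): a = [38, 5, 50, 97], b = [38, 5, 50, 97]

[38, 5, 50, 97]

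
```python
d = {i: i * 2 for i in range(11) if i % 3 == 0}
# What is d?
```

{0: 0, 3: 6, 6: 12, 9: 18}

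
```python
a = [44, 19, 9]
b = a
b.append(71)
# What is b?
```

After line 1: a = [44, 19, 9]
After line 2 (b = a is an alias, same object): a = [44, 19, 9], b = [44, 19, 9]
After line 3 (b.append mutates the shared list): a = [44, 19, 9, 71], b = [44, 19, 9, 71]

[44, 19, 9, 71]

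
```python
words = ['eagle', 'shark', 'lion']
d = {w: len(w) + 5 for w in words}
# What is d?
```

{'eagle': 10, 'shark': 10, 'lion': 9}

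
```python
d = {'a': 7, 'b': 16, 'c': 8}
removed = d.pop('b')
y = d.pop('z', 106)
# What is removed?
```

After line 1: d = {'a': 7, 'b': 16, 'c': 8}
After line 2 (pop 'b' returns 16): d = {'a': 7, 'c': 8}, removed = 16
After line 3 (pop 'z' missing, returns default 106): d = {'a': 7, 'c': 8}, y = 106

16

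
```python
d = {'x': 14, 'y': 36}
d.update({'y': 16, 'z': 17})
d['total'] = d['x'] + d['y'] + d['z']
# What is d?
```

After line 1: d = {'x': 14, 'y': 36}
After line 2 (y overwritten, z added): d = {'x': 14, 'y': 16, 'z': 17}
After line 3 (total = 14 + 16 + 17 = 47): d = {'x': 14, 'y': 16, 'z': 17, 'total': 47}

{'x': 14, 'y': 16, 'z': 17, 'total': 47}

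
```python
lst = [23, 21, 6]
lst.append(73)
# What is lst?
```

[23, 21, 6, 73]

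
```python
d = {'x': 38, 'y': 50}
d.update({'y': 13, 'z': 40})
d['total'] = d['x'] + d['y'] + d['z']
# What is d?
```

After line 1: d = {'x': 38, 'y': 50}
After line 2 (y overwritten, z added): d = {'x': 38, 'y': 13, 'z': 40}
After line 3 (total = 38 + 13 + 40 = 91): d = {'x': 38, 'y': 13, 'z': 40, 'total': 91}

{'x': 38, 'y': 13, 'z': 40, 'total': 91}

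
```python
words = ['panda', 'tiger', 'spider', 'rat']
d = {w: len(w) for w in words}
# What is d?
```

{'panda': 5, 'tiger': 5, 'spider': 6, 'rat': 3}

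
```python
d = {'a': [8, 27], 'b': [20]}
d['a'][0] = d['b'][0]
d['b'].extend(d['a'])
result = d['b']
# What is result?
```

After line 1: d = {'a': [8, 27], 'b': [20]}
After line 2 (a[0] = b[0] = 20): d = {'a': [20, 27], 'b': [20]}
After line 3 (b.extend(a) appends [20, 27]): d = {'a': [20, 27], 'b': [20, 20, 27]}
After line 4: result = d['b'] = [20, 20, 27]

[20, 20, 27]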